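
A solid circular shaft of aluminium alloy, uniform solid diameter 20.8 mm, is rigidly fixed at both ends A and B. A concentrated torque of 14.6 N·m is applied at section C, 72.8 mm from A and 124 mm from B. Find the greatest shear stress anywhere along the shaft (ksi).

With uniform GJ and both ends fixed, compatibility θ_AC = θ_CB gives T_A·a = T_B·b, together with T_A + T_B = T₀.
T_A = T₀·b/(a+b) = 14.60·124/196.8 = 9.199 N·m; T_B = 5.401 N·m.
τ in each portion: τ_AC = 5.21×10^6 Pa, τ_CB = 3.06×10^6 Pa; maximum is in AC.
τ_max = T_AC·r/J = 9.199·0.0104/1.84×10^-8 = 5.206×10^6 Pa.

0.755 ksi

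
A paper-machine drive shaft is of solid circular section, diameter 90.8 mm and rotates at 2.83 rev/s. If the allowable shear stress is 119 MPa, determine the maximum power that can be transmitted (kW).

311 kW

J = πd⁴/32 = π(0.0908)⁴/32 = 6.673×10^-6 m⁴.
T_max = τ_allow·J/r = 1.19×10^8 × 6.673×10^-6 / 0.0454 = 17490 N·m.
ω = 2π·2.83 = 17.78 rad/s, so P_max = T_max·ω = 3.110×10^5 W.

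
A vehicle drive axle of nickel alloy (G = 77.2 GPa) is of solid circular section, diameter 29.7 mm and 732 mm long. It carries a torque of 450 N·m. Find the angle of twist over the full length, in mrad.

55.9 mrad

J = πd⁴/32 = π(0.0297)⁴/32 = 7.639×10^-8 m⁴.
θ = T·L/(G·J) = 450.0 × 0.732 / (77.2×10⁹ × 7.639×10^-8) = 0.05586 rad.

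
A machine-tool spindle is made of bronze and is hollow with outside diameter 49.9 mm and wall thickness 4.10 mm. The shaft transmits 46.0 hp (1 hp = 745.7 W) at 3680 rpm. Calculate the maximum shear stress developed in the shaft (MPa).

ω = 2π·3680/60 = 385.4 rad/s, so T = P/ω = 46.0×745.7 / 385.4 = 89.01 N·m.
J = π(d_o⁴ − d_i⁴)/32 = π(0.0499⁴ − 0.0417⁴)/32 = 3.118×10^-7 m⁴.
τ_max = T·r/J = 89.01 × 0.0249 / 3.118×10^-7 = 7.122×10^6 Pa.

7.12 MPa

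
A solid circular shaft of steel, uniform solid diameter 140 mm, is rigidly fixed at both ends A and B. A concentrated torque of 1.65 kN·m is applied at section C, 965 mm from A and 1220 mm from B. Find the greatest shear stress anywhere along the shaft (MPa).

With uniform GJ and both ends fixed, compatibility θ_AC = θ_CB gives T_A·a = T_B·b, together with T_A + T_B = T₀.
T_A = T₀·b/(a+b) = 1650·1220/2185 = 921.3 N·m; T_B = 728.7 N·m.
τ in each portion: τ_AC = 1.71×10^6 Pa, τ_CB = 1.35×10^6 Pa; maximum is in AC.
τ_max = T_AC·r/J = 921.3·0.0700/3.77×10^-5 = 1.710×10^6 Pa.

1.71 MPa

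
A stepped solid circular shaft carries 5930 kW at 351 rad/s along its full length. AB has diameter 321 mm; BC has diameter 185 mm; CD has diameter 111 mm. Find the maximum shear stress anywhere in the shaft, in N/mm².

62.9 N/mm²

ω = 351 rad/s, so T = P/ω = 5930×10³ / 351.0 = 16890 N·m.
Under the same torque, τ_max = 16T/(πd³) is largest where d is smallest — segment CD (d = 111 mm).
τ_max = 16·16890/(π·(0.111)³) = 6.291×10^7 Pa.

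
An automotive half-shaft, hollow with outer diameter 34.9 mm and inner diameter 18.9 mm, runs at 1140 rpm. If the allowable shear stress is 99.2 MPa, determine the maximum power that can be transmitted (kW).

J = π(d_o⁴ − d_i⁴)/32 = π(0.0349⁴ − 0.0189⁴)/32 = 1.331×10^-7 m⁴.
T_max = τ_allow·J/r = 9.92×10^7 × 1.331×10^-7 / 0.0175 = 756.8 N·m.
ω = 2π·1140/60 = 119.4 rad/s, so P_max = T_max·ω = 9.034×10^4 W.

90.3 kW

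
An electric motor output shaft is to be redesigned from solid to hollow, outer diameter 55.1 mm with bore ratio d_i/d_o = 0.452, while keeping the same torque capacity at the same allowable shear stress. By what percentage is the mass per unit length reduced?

Equal τ_max and T ⇒ the solid shaft needs d_s³ = d_o³(1−k⁴), so d_s = 55.1·(1−0.452⁴)^(1/3) = 54.32 mm.
Area ratio A_h/A_s = d_o²(1−k²)/d_s² = (1−k²)/(1−k⁴)^(2/3) = 0.8186.
Mass saving = 1 − 0.8186 = 18.1 %.

18.1 %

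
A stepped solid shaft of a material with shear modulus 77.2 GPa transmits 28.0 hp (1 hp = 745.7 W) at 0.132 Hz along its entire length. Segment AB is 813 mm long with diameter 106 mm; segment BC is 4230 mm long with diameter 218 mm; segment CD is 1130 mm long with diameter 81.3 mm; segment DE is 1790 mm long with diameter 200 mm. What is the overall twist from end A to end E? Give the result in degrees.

6.72°

ω = 2π·0.132 = 0.8294 rad/s, so T = P/ω = 28.0×745.7 / 0.8294 = 25170 N·m.
J_AB = π(0.106)⁴/32 = 1.24×10^-5 m⁴; J_BC = π(0.218)⁴/32 = 2.22×10^-4 m⁴; J_CD = π(0.0813)⁴/32 = 4.29×10^-6 m⁴; J_DE = π(0.200)⁴/32 = 1.57×10^-4 m⁴.
θ = (T/G)·Σ L_i/J_i = (25170/77.2×10⁹)·(0.813/1.24×10^-5 + 4.23/2.22×10^-4 + 1.13/4.29×10^-6 + 1.79/1.57×10^-4) = 0.1172 rad.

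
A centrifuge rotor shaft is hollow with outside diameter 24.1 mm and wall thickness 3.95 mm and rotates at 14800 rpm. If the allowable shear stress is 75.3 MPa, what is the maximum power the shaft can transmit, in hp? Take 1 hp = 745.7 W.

342 hp

J = π(d_o⁴ − d_i⁴)/32 = π(0.0241⁴ − 0.0162⁴)/32 = 2.636×10^-8 m⁴.
T_max = τ_allow·J/r = 7.53×10^7 × 2.636×10^-8 / 0.0120 = 164.7 N·m.
ω = 2π·14800/60 = 1550 rad/s, so P_max = T_max·ω = 2.553×10^5 W.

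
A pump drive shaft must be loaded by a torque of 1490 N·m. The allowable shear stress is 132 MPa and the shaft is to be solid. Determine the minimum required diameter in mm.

For a solid shaft τ_max = 16T/(πd³), so d = (16T/(π τ_allow))^(1/3) = (16·1490/(π·1.32×10^8))^(1/3) = 0.03859 m.

38.6 mm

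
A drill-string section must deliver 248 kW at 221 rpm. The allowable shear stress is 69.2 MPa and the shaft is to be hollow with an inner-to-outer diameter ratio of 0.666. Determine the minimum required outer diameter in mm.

ω = 2π·221/60 = 23.14 rad/s, so T = P/ω = 248×10³ / 23.14 = 10720 N·m.
For a hollow shaft with d_i/d_o = 0.666: τ_max = 16T/(π d_o³ (1−k⁴)), so d_o = [16T/(π τ_allow (1−k⁴))]^(1/3) = [16·10720/(π·6.92×10^7·0.8033)]^(1/3) = 0.09939 m.

99.4 mm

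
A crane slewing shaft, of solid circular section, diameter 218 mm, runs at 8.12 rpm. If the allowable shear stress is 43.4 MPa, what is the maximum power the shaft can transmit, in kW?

J = πd⁴/32 = π(0.218)⁴/32 = 2.217×10^-4 m⁴.
T_max = τ_allow·J/r = 4.34×10^7 × 2.217×10^-4 / 0.109 = 88290 N·m.
ω = 2π·8.12/60 = 0.8503 rad/s, so P_max = T_max·ω = 7.507×10^4 W.

75.1 kW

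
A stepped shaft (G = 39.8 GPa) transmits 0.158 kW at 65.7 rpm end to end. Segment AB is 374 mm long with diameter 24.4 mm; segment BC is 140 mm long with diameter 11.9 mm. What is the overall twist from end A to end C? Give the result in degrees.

2.71°

ω = 2π·65.7/60 = 6.880 rad/s, so T = P/ω = 0.158×10³ / 6.880 = 22.96 N·m.
J_AB = π(0.0244)⁴/32 = 3.48×10^-8 m⁴; J_BC = π(0.0119)⁴/32 = 1.97×10^-9 m⁴.
θ = (T/G)·Σ L_i/J_i = (22.96/39.8×10⁹)·(0.374/3.48×10^-8 + 0.140/1.97×10^-9) = 0.04723 rad.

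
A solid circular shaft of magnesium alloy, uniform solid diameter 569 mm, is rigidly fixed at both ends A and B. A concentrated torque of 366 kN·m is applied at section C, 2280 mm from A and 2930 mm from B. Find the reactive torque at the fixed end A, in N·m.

With uniform GJ and both ends fixed, compatibility θ_AC = θ_CB gives T_A·a = T_B·b, together with T_A + T_B = T₀.
T_A = T₀·b/(a+b) = 366000·2930/5210 = 205800 N·m; T_B = 160200 N·m.

206000 N·m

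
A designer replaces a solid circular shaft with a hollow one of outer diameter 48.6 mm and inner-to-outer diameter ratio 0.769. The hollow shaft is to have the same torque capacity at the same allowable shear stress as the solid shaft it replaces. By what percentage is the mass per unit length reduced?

45.6 %

Equal τ_max and T ⇒ the solid shaft needs d_s³ = d_o³(1−k⁴), so d_s = 48.6·(1−0.769⁴)^(1/3) = 42.11 mm.
Area ratio A_h/A_s = d_o²(1−k²)/d_s² = (1−k²)/(1−k⁴)^(2/3) = 0.5444.
Mass saving = 1 − 0.5444 = 45.6 %.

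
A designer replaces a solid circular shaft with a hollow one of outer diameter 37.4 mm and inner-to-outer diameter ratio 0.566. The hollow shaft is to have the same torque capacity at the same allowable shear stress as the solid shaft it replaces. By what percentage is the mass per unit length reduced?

26.9 %

Equal τ_max and T ⇒ the solid shaft needs d_s³ = d_o³(1−k⁴), so d_s = 37.4·(1−0.566⁴)^(1/3) = 36.07 mm.
Area ratio A_h/A_s = d_o²(1−k²)/d_s² = (1−k²)/(1−k⁴)^(2/3) = 0.7305.
Mass saving = 1 − 0.7305 = 26.9 %.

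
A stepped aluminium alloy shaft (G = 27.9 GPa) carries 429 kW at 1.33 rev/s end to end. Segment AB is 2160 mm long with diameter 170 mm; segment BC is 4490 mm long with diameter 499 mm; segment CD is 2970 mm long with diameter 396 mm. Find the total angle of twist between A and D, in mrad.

52.1 mrad

ω = 2π·1.33 = 8.357 rad/s, so T = P/ω = 429×10³ / 8.357 = 51340 N·m.
J_AB = π(0.170)⁴/32 = 8.20×10^-5 m⁴; J_BC = π(0.499)⁴/32 = 6.09×10^-3 m⁴; J_CD = π(0.396)⁴/32 = 2.41×10^-3 m⁴.
θ = (T/G)·Σ L_i/J_i = (51340/27.9×10⁹)·(2.16/8.20×10^-5 + 4.49/6.09×10^-3 + 2.97/2.41×10^-3) = 0.05209 rad.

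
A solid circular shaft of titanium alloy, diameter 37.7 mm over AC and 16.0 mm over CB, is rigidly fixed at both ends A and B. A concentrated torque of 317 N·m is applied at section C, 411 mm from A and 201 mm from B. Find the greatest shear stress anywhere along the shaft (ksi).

Compatibility: T_A·a/J_AC = T_B·b/J_CB with T_A + T_B = T₀.
J_AC = 1.98×10^-7 m⁴, J_CB = 6.43×10^-9 m⁴, so T_A = T₀·(J_AC/a)/((J_AC/a)+(J_CB/b)) = 297.3 N·m, T_B = 19.72 N·m.
τ in each portion: τ_AC = 2.83×10^7 Pa, τ_CB = 2.45×10^7 Pa; maximum is in AC.
τ_max = T_AC·r/J = 297.3·0.0189/1.98×10^-7 = 2.826×10^7 Pa.

4.10 ksi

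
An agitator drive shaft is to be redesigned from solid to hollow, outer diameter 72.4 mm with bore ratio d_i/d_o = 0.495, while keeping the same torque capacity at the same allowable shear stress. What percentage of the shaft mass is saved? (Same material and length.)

Equal τ_max and T ⇒ the solid shaft needs d_s³ = d_o³(1−k⁴), so d_s = 72.4·(1−0.495⁴)^(1/3) = 70.92 mm.
Area ratio A_h/A_s = d_o²(1−k²)/d_s² = (1−k²)/(1−k⁴)^(2/3) = 0.7868.
Mass saving = 1 − 0.7868 = 21.3 %.

21.3 %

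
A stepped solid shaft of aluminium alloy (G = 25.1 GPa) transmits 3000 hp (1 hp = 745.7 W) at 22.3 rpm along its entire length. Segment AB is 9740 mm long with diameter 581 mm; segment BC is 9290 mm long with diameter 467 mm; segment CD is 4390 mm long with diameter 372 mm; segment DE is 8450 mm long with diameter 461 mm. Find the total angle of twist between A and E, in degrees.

15.5°

ω = 2π·22.3/60 = 2.335 rad/s, so T = P/ω = 3000×745.7 / 2.335 = 958000 N·m.
J_AB = π(0.581)⁴/32 = 0.0112 m⁴; J_BC = π(0.467)⁴/32 = 4.67×10^-3 m⁴; J_CD = π(0.372)⁴/32 = 1.88×10^-3 m⁴; J_DE = π(0.461)⁴/32 = 4.43×10^-3 m⁴.
θ = (T/G)·Σ L_i/J_i = (958000/25.1×10⁹)·(9.74/0.0112 + 9.29/4.67×10^-3 + 4.39/1.88×10^-3 + 8.45/4.43×10^-3) = 0.2710 rad.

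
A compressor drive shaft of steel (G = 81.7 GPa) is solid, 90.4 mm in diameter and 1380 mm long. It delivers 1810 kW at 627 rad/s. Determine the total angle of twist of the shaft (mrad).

ω = 627 rad/s, so T = P/ω = 1810×10³ / 627.0 = 2887 N·m.
J = πd⁴/32 = π(0.0904)⁴/32 = 6.557×10^-6 m⁴.
θ = T·L/(G·J) = 2887 × 1.38 / (81.7×10⁹ × 6.557×10^-6) = 7.437×10^-3 rad.

7.44 mrad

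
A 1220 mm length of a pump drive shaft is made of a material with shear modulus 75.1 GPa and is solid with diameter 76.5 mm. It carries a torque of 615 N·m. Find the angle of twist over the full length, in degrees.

0.170°

J = πd⁴/32 = π(0.0765)⁴/32 = 3.362×10^-6 m⁴.
θ = T·L/(G·J) = 615.0 × 1.22 / (75.1×10⁹ × 3.362×10^-6) = 2.971×10^-3 rad.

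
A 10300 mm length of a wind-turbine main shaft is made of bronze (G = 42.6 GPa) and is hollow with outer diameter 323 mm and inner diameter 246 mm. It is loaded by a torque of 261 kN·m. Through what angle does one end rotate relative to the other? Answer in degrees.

5.10°

J = π(d_o⁴ − d_i⁴)/32 = π(0.323⁴ − 0.246⁴)/32 = 7.091×10^-4 m⁴.
θ = T·L/(G·J) = 261000 × 10.3 / (42.6×10⁹ × 7.091×10^-4) = 0.08900 rad.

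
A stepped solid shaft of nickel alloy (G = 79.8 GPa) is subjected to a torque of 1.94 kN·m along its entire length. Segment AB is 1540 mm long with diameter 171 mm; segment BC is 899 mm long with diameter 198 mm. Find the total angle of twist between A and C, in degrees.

0.0339°

J_AB = π(0.171)⁴/32 = 8.39×10^-5 m⁴; J_BC = π(0.198)⁴/32 = 1.51×10^-4 m⁴.
θ = (T/G)·Σ L_i/J_i = (1940/79.8×10⁹)·(1.54/8.39×10^-5 + 0.899/1.51×10^-4) = 5.908×10^-4 rad.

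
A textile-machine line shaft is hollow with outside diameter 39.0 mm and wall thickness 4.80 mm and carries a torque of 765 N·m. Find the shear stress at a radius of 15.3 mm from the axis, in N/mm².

J = π(d_o⁴ − d_i⁴)/32 = π(0.0390⁴ − 0.0294⁴)/32 = 1.538×10^-7 m⁴.
Shear stress varies linearly with radius: τ = T·r/J = 765.0 × 0.0153 / 1.538×10^-7 = 7.612×10^7 Pa.

76.1 N/mm²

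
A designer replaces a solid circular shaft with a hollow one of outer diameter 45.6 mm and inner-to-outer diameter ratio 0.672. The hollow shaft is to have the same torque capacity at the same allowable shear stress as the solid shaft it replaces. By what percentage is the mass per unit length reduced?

36.2 %

Equal τ_max and T ⇒ the solid shaft needs d_s³ = d_o³(1−k⁴), so d_s = 45.6·(1−0.672⁴)^(1/3) = 42.26 mm.
Area ratio A_h/A_s = d_o²(1−k²)/d_s² = (1−k²)/(1−k⁴)^(2/3) = 0.6385.
Mass saving = 1 − 0.6385 = 36.2 %.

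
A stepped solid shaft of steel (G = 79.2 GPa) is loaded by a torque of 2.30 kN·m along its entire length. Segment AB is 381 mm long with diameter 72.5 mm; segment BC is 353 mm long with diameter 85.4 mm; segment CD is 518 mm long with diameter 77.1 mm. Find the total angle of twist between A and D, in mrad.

J_AB = π(0.0725)⁴/32 = 2.71×10^-6 m⁴; J_BC = π(0.0854)⁴/32 = 5.22×10^-6 m⁴; J_CD = π(0.0771)⁴/32 = 3.47×10^-6 m⁴.
θ = (T/G)·Σ L_i/J_i = (2300/79.2×10⁹)·(0.381/2.71×10^-6 + 0.353/5.22×10^-6 + 0.518/3.47×10^-6) = 0.01038 rad.

10.4 mrad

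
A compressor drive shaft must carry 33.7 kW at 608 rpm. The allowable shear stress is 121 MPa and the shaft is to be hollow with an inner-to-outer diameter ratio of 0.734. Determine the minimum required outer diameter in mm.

31.5 mm

ω = 2π·608/60 = 63.67 rad/s, so T = P/ω = 33.7×10³ / 63.67 = 529.3 N·m.
For a hollow shaft with d_i/d_o = 0.734: τ_max = 16T/(π d_o³ (1−k⁴)), so d_o = [16T/(π τ_allow (1−k⁴))]^(1/3) = [16·529.3/(π·1.21×10^8·0.7097)]^(1/3) = 0.03154 m.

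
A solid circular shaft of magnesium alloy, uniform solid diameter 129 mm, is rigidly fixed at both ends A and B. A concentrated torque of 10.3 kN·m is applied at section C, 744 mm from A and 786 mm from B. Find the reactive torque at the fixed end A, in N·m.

With uniform GJ and both ends fixed, compatibility θ_AC = θ_CB gives T_A·a = T_B·b, together with T_A + T_B = T₀.
T_A = T₀·b/(a+b) = 10300·786/1530 = 5291 N·m; T_B = 5009 N·m.

5290 N·m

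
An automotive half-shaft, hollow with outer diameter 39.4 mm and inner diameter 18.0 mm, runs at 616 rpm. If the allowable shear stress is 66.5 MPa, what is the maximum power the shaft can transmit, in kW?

J = π(d_o⁴ − d_i⁴)/32 = π(0.0394⁴ − 0.0180⁴)/32 = 2.263×10^-7 m⁴.
T_max = τ_allow·J/r = 6.65×10^7 × 2.263×10^-7 / 0.0197 = 763.8 N·m.
ω = 2π·616/60 = 64.51 rad/s, so P_max = T_max·ω = 4.927×10^4 W.

49.3 kW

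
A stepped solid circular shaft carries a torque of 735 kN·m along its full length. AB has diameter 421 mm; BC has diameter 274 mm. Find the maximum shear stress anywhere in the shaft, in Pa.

Under the same torque, τ_max = 16T/(πd³) is largest where d is smallest — segment BC (d = 274 mm).
τ_max = 16·735000/(π·(0.274)³) = 1.820×10^8 Pa.

1.82e8 Pa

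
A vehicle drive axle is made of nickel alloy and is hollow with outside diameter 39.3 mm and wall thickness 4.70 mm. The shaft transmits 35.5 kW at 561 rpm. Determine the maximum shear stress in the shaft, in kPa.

76300 kPa

ω = 2π·561/60 = 58.75 rad/s, so T = P/ω = 35.5×10³ / 58.75 = 604.3 N·m.
J = π(d_o⁴ − d_i⁴)/32 = π(0.0393⁴ − 0.0299⁴)/32 = 1.557×10^-7 m⁴.
τ_max = T·r/J = 604.3 × 0.0196 / 1.557×10^-7 = 7.625×10^7 Pa.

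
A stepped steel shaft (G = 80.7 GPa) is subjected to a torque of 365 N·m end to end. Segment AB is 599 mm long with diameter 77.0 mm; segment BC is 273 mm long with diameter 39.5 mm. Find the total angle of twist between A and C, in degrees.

0.341°

J_AB = π(0.0770)⁴/32 = 3.45×10^-6 m⁴; J_BC = π(0.0395)⁴/32 = 2.39×10^-7 m⁴.
θ = (T/G)·Σ L_i/J_i = (365.0/80.7×10⁹)·(0.599/3.45×10^-6 + 0.273/2.39×10^-7) = 5.951×10^-3 rad.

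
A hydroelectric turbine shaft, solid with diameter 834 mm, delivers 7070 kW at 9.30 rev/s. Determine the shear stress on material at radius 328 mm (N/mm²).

0.836 N/mm²

ω = 2π·9.30 = 58.43 rad/s, so T = P/ω = 7070×10³ / 58.43 = 121000 N·m.
J = πd⁴/32 = π(0.834)⁴/32 = 0.04750 m⁴.
Shear stress varies linearly with radius: τ = T·r/J = 121000 × 0.328 / 0.04750 = 8.355×10^5 Pa.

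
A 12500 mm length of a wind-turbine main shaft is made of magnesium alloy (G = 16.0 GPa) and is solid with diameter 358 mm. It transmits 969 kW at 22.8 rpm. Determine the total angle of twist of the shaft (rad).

0.197 rad

ω = 2π·22.8/60 = 2.388 rad/s, so T = P/ω = 969×10³ / 2.388 = 405800 N·m.
J = πd⁴/32 = π(0.358)⁴/32 = 1.613×10^-3 m⁴.
θ = T·L/(G·J) = 405800 × 12.5 / (16.0×10⁹ × 1.613×10^-3) = 0.1966 rad.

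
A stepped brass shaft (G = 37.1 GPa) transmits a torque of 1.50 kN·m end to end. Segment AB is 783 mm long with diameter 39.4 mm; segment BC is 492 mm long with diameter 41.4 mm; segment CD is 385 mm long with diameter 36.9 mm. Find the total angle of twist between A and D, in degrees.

16.5°

J_AB = π(0.0394)⁴/32 = 2.37×10^-7 m⁴; J_BC = π(0.0414)⁴/32 = 2.88×10^-7 m⁴; J_CD = π(0.0369)⁴/32 = 1.82×10^-7 m⁴.
θ = (T/G)·Σ L_i/J_i = (1500/37.1×10⁹)·(0.783/2.37×10^-7 + 0.492/2.88×10^-7 + 0.385/1.82×10^-7) = 0.2883 rad.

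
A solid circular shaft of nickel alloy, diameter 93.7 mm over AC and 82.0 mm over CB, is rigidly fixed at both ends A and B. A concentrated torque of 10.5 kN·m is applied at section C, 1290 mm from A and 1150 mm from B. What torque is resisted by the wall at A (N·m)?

6330 N·m

Compatibility: T_A·a/J_AC = T_B·b/J_CB with T_A + T_B = T₀.
J_AC = 7.57×10^-6 m⁴, J_CB = 4.44×10^-6 m⁴, so T_A = T₀·(J_AC/a)/((J_AC/a)+(J_CB/b)) = 6333 N·m, T_B = 4167 N·m.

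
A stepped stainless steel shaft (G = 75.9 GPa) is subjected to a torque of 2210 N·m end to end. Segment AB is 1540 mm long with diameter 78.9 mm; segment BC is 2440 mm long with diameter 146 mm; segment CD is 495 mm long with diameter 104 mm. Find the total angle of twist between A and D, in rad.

0.0146 rad

J_AB = π(0.0789)⁴/32 = 3.80×10^-6 m⁴; J_BC = π(0.146)⁴/32 = 4.46×10^-5 m⁴; J_CD = π(0.104)⁴/32 = 1.15×10^-5 m⁴.
θ = (T/G)·Σ L_i/J_i = (2210/75.9×10⁹)·(1.54/3.80×10^-6 + 2.44/4.46×10^-5 + 0.495/1.15×10^-5) = 0.01463 rad.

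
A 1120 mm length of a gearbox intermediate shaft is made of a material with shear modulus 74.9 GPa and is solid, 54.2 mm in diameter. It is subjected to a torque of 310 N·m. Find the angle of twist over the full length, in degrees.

0.313°

J = πd⁴/32 = π(0.0542)⁴/32 = 8.472×10^-7 m⁴.
θ = T·L/(G·J) = 310.0 × 1.12 / (74.9×10⁹ × 8.472×10^-7) = 5.471×10^-3 rad.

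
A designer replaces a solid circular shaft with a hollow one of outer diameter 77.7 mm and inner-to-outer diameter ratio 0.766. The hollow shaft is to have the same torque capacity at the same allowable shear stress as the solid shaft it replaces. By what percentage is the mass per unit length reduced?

Equal τ_max and T ⇒ the solid shaft needs d_s³ = d_o³(1−k⁴), so d_s = 77.7·(1−0.766⁴)^(1/3) = 67.50 mm.
Area ratio A_h/A_s = d_o²(1−k²)/d_s² = (1−k²)/(1−k⁴)^(2/3) = 0.5475.
Mass saving = 1 − 0.5475 = 45.2 %.

45.2 %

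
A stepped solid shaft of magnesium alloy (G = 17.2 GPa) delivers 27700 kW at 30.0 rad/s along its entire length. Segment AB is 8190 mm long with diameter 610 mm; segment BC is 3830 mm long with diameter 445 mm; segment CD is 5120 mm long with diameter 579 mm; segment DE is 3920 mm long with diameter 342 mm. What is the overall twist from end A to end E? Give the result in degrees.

15.3°

ω = 30.0 rad/s, so T = P/ω = 27700×10³ / 30.00 = 923300 N·m.
J_AB = π(0.610)⁴/32 = 0.0136 m⁴; J_BC = π(0.445)⁴/32 = 3.85×10^-3 m⁴; J_CD = π(0.579)⁴/32 = 0.0110 m⁴; J_DE = π(0.342)⁴/32 = 1.34×10^-3 m⁴.
θ = (T/G)·Σ L_i/J_i = (923300/17.2×10⁹)·(8.19/0.0136 + 3.83/3.85×10^-3 + 5.12/0.0110 + 3.92/1.34×10^-3) = 0.2673 rad.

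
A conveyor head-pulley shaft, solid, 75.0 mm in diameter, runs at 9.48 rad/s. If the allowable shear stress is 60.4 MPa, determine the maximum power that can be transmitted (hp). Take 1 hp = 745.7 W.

J = πd⁴/32 = π(0.0750)⁴/32 = 3.106×10^-6 m⁴.
T_max = τ_allow·J/r = 6.04×10^7 × 3.106×10^-6 / 0.0375 = 5003 N·m.
ω = 9.48 rad/s, so P_max = T_max·ω = 4.743×10^4 W.

63.6 hp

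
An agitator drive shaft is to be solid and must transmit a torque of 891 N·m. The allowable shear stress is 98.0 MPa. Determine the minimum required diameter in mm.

35.9 mm

For a solid shaft τ_max = 16T/(πd³), so d = (16T/(π τ_allow))^(1/3) = (16·891.0/(π·9.80×10^7))^(1/3) = 0.03591 m.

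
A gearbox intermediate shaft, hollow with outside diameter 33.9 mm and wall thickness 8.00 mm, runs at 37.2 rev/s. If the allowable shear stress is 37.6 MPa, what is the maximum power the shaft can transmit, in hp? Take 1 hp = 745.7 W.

83.1 hp

J = π(d_o⁴ − d_i⁴)/32 = π(0.0339⁴ − 0.0179⁴)/32 = 1.196×10^-7 m⁴.
T_max = τ_allow·J/r = 3.76×10^7 × 1.196×10^-7 / 0.0169 = 265.3 N·m.
ω = 2π·37.2 = 233.7 rad/s, so P_max = T_max·ω = 6.200×10^4 W.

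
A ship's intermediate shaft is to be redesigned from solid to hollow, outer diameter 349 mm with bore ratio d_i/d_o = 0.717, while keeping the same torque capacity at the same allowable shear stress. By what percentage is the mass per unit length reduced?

Equal τ_max and T ⇒ the solid shaft needs d_s³ = d_o³(1−k⁴), so d_s = 349·(1−0.717⁴)^(1/3) = 315.1 mm.
Area ratio A_h/A_s = d_o²(1−k²)/d_s² = (1−k²)/(1−k⁴)^(2/3) = 0.5962.
Mass saving = 1 − 0.5962 = 40.4 %.

40.4 %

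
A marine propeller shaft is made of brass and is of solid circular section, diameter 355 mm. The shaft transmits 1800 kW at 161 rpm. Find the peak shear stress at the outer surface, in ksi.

1.76 ksi

ω = 2π·161/60 = 16.86 rad/s, so T = P/ω = 1800×10³ / 16.86 = 106800 N·m.
J = πd⁴/32 = π(0.355)⁴/32 = 1.559×10^-3 m⁴.
τ_max = T·r/J = 106800 × 0.177 / 1.559×10^-3 = 1.215×10^7 Pa.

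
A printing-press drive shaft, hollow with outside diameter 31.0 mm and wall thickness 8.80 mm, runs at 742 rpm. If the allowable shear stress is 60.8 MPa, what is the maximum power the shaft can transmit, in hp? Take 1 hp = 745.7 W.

35.8 hp

J = π(d_o⁴ − d_i⁴)/32 = π(0.0310⁴ − 0.0134⁴)/32 = 8.750×10^-8 m⁴.
T_max = τ_allow·J/r = 6.08×10^7 × 8.750×10^-8 / 0.0155 = 343.2 N·m.
ω = 2π·742/60 = 77.70 rad/s, so P_max = T_max·ω = 2.667×10^4 W.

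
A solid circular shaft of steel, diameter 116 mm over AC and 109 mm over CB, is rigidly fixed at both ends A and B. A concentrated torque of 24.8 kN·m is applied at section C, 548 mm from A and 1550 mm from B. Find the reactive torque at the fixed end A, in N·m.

Compatibility: T_A·a/J_AC = T_B·b/J_CB with T_A + T_B = T₀.
J_AC = 1.78×10^-5 m⁴, J_CB = 1.39×10^-5 m⁴, so T_A = T₀·(J_AC/a)/((J_AC/a)+(J_CB/b)) = 19440 N·m, T_B = 5359 N·m.

19400 N·m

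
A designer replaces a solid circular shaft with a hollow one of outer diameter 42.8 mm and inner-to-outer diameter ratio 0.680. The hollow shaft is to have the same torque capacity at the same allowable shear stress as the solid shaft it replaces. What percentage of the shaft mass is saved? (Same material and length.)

Equal τ_max and T ⇒ the solid shaft needs d_s³ = d_o³(1−k⁴), so d_s = 42.8·(1−0.680⁴)^(1/3) = 39.50 mm.
Area ratio A_h/A_s = d_o²(1−k²)/d_s² = (1−k²)/(1−k⁴)^(2/3) = 0.6311.
Mass saving = 1 − 0.6311 = 36.9 %.

36.9 %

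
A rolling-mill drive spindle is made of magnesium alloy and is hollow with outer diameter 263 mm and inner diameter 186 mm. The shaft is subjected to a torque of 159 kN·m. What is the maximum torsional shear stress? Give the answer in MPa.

J = π(d_o⁴ − d_i⁴)/32 = π(0.263⁴ − 0.186⁴)/32 = 3.522×10^-4 m⁴.
τ_max = T·r/J = 159000 × 0.132 / 3.522×10^-4 = 5.937×10^7 Pa.

59.4 MPa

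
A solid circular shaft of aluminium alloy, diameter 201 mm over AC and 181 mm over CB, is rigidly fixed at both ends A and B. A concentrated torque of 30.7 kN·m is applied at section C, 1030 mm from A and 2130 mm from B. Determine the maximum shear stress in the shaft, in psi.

2120 psi

Compatibility: T_A·a/J_AC = T_B·b/J_CB with T_A + T_B = T₀.
J_AC = 1.60×10^-4 m⁴, J_CB = 1.05×10^-4 m⁴, so T_A = T₀·(J_AC/a)/((J_AC/a)+(J_CB/b)) = 23290 N·m, T_B = 7407 N·m.
τ in each portion: τ_AC = 1.46×10^7 Pa, τ_CB = 6.36×10^6 Pa; maximum is in AC.
τ_max = T_AC·r/J = 23290·0.101/1.60×10^-4 = 1.461×10^7 Pa.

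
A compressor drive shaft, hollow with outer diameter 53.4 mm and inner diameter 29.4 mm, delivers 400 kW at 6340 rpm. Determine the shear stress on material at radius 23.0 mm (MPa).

ω = 2π·6340/60 = 663.9 rad/s, so T = P/ω = 400×10³ / 663.9 = 602.5 N·m.
J = π(d_o⁴ − d_i⁴)/32 = π(0.0534⁴ − 0.0294⁴)/32 = 7.249×10^-7 m⁴.
Shear stress varies linearly with radius: τ = T·r/J = 602.5 × 0.0230 / 7.249×10^-7 = 1.911×10^7 Pa.

19.1 MPa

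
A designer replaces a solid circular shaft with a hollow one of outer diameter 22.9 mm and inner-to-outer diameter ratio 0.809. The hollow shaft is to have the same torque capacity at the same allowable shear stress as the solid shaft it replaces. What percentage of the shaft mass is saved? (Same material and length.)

Equal τ_max and T ⇒ the solid shaft needs d_s³ = d_o³(1−k⁴), so d_s = 22.9·(1−0.809⁴)^(1/3) = 19.01 mm.
Area ratio A_h/A_s = d_o²(1−k²)/d_s² = (1−k²)/(1−k⁴)^(2/3) = 0.5016.
Mass saving = 1 − 0.5016 = 49.8 %.

49.8 %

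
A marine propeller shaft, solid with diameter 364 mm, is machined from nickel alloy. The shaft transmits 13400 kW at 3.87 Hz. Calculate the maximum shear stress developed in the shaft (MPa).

ω = 2π·3.87 = 24.32 rad/s, so T = P/ω = 13400×10³ / 24.32 = 551100 N·m.
J = πd⁴/32 = π(0.364)⁴/32 = 1.723×10^-3 m⁴.
τ_max = T·r/J = 551100 × 0.182 / 1.723×10^-3 = 5.819×10^7 Pa.

58.2 MPa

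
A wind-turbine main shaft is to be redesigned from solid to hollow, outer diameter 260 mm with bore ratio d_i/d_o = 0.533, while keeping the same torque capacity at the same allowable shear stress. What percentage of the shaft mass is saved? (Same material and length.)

24.3 %

Equal τ_max and T ⇒ the solid shaft needs d_s³ = d_o³(1−k⁴), so d_s = 260·(1−0.533⁴)^(1/3) = 252.8 mm.
Area ratio A_h/A_s = d_o²(1−k²)/d_s² = (1−k²)/(1−k⁴)^(2/3) = 0.7572.
Mass saving = 1 − 0.7572 = 24.3 %.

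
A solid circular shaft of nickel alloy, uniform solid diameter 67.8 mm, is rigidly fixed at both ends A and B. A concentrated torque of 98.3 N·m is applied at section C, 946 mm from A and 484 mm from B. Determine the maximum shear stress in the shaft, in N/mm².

With uniform GJ and both ends fixed, compatibility θ_AC = θ_CB gives T_A·a = T_B·b, together with T_A + T_B = T₀.
T_A = T₀·b/(a+b) = 98.30·484/1430 = 33.27 N·m; T_B = 65.03 N·m.
τ in each portion: τ_AC = 5.44×10^5 Pa, τ_CB = 1.06×10^6 Pa; maximum is in CB.
τ_max = T_CB·r/J = 65.03·0.0339/2.07×10^-6 = 1.063×10^6 Pa.

1.06 N/mm²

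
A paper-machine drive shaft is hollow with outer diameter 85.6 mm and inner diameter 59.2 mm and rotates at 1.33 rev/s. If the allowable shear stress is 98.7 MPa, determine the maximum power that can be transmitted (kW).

J = π(d_o⁴ − d_i⁴)/32 = π(0.0856⁴ − 0.0592⁴)/32 = 4.065×10^-6 m⁴.
T_max = τ_allow·J/r = 9.87×10^7 × 4.065×10^-6 / 0.0428 = 9375 N·m.
ω = 2π·1.33 = 8.357 rad/s, so P_max = T_max·ω = 7.834×10^4 W.

78.3 kW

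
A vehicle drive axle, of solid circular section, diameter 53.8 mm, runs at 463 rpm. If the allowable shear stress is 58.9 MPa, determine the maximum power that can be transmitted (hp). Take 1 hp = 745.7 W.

J = πd⁴/32 = π(0.0538)⁴/32 = 8.225×10^-7 m⁴.
T_max = τ_allow·J/r = 5.89×10^7 × 8.225×10^-7 / 0.0269 = 1801 N·m.
ω = 2π·463/60 = 48.49 rad/s, so P_max = T_max·ω = 8.732×10^4 W.

117 hp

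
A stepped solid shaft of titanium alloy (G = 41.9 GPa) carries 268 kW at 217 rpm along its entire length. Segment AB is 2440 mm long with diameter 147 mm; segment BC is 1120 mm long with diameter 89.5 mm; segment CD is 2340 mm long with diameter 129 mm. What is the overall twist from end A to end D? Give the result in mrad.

89.3 mrad

ω = 2π·217/60 = 22.72 rad/s, so T = P/ω = 268×10³ / 22.72 = 11790 N·m.
J_AB = π(0.147)⁴/32 = 4.58×10^-5 m⁴; J_BC = π(0.0895)⁴/32 = 6.30×10^-6 m⁴; J_CD = π(0.129)⁴/32 = 2.72×10^-5 m⁴.
θ = (T/G)·Σ L_i/J_i = (11790/41.9×10⁹)·(2.44/4.58×10^-5 + 1.12/6.30×10^-6 + 2.34/2.72×10^-5) = 0.08925 rad.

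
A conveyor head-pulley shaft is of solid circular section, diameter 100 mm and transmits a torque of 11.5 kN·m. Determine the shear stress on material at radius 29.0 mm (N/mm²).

J = πd⁴/32 = π(0.100)⁴/32 = 9.817×10^-6 m⁴.
Shear stress varies linearly with radius: τ = T·r/J = 11500 × 0.0290 / 9.817×10^-6 = 3.397×10^7 Pa.

34.0 N/mm²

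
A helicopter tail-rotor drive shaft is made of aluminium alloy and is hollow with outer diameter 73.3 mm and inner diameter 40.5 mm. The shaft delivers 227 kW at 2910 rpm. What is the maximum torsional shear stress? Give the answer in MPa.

ω = 2π·2910/60 = 304.7 rad/s, so T = P/ω = 227×10³ / 304.7 = 744.9 N·m.
J = π(d_o⁴ − d_i⁴)/32 = π(0.0733⁴ − 0.0405⁴)/32 = 2.570×10^-6 m⁴.
τ_max = T·r/J = 744.9 × 0.0367 / 2.570×10^-6 = 1.062×10^7 Pa.

10.6 MPa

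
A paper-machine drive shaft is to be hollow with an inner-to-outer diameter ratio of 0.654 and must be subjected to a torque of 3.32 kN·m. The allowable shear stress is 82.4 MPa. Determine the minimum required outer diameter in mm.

63.1 mm

For a hollow shaft with d_i/d_o = 0.654: τ_max = 16T/(π d_o³ (1−k⁴)), so d_o = [16T/(π τ_allow (1−k⁴))]^(1/3) = [16·3320/(π·8.24×10^7·0.8171)]^(1/3) = 0.06309 m.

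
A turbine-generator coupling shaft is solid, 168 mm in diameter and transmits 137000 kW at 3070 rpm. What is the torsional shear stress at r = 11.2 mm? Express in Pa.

6.10e7 Pa

ω = 2π·3070/60 = 321.5 rad/s, so T = P/ω = 137000×10³ / 321.5 = 426100 N·m.
J = πd⁴/32 = π(0.168)⁴/32 = 7.821×10^-5 m⁴.
Shear stress varies linearly with radius: τ = T·r/J = 426100 × 0.0112 / 7.821×10^-5 = 6.103×10^7 Pa.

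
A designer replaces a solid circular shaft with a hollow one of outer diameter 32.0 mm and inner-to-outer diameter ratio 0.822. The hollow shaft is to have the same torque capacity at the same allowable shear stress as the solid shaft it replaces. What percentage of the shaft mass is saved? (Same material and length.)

Equal τ_max and T ⇒ the solid shaft needs d_s³ = d_o³(1−k⁴), so d_s = 32.0·(1−0.822⁴)^(1/3) = 26.11 mm.
Area ratio A_h/A_s = d_o²(1−k²)/d_s² = (1−k²)/(1−k⁴)^(2/3) = 0.4870.
Mass saving = 1 − 0.4870 = 51.3 %.

51.3 %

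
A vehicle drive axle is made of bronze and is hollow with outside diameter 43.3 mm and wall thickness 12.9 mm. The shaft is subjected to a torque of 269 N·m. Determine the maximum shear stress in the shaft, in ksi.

J = π(d_o⁴ − d_i⁴)/32 = π(0.0433⁴ − 0.0175⁴)/32 = 3.359×10^-7 m⁴.
τ_max = T·r/J = 269.0 × 0.0216 / 3.359×10^-7 = 1.734×10^7 Pa.

2.51 ksi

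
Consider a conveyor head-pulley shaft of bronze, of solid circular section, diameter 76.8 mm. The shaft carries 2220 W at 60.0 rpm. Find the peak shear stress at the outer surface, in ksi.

ω = 2π·60.0/60 = 6.283 rad/s, so T = P/ω = 2220 / 6.283 = 353.3 N·m.
J = πd⁴/32 = π(0.0768)⁴/32 = 3.415×10^-6 m⁴.
τ_max = T·r/J = 353.3 × 0.0384 / 3.415×10^-6 = 3.972×10^6 Pa.

0.576 ksi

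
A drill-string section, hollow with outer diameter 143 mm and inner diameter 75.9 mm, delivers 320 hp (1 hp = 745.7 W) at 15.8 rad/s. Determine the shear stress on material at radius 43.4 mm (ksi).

2.52 ksi

ω = 15.8 rad/s, so T = P/ω = 320×745.7 / 15.80 = 15100 N·m.
J = π(d_o⁴ − d_i⁴)/32 = π(0.143⁴ − 0.0759⁴)/32 = 3.779×10^-5 m⁴.
Shear stress varies linearly with radius: τ = T·r/J = 15100 × 0.0434 / 3.779×10^-5 = 1.734×10^7 Pa.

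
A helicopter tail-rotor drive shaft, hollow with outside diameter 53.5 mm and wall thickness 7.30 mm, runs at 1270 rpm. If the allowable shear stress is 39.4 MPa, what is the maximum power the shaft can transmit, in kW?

114 kW

J = π(d_o⁴ − d_i⁴)/32 = π(0.0535⁴ − 0.0389⁴)/32 = 5.795×10^-7 m⁴.
T_max = τ_allow·J/r = 3.94×10^7 × 5.795×10^-7 / 0.0267 = 853.5 N·m.
ω = 2π·1270/60 = 133.0 rad/s, so P_max = T_max·ω = 1.135×10^5 W.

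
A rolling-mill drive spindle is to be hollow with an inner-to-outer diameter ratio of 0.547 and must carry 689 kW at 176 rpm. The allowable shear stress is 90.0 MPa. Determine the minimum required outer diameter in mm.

ω = 2π·176/60 = 18.43 rad/s, so T = P/ω = 689×10³ / 18.43 = 37380 N·m.
For a hollow shaft with d_i/d_o = 0.547: τ_max = 16T/(π d_o³ (1−k⁴)), so d_o = [16T/(π τ_allow (1−k⁴))]^(1/3) = [16·37380/(π·9.00×10^7·0.9105)]^(1/3) = 0.1324 m.

132 mm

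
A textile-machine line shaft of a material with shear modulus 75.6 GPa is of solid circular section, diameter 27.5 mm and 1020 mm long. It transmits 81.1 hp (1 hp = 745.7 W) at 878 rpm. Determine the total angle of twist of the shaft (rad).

ω = 2π·878/60 = 91.94 rad/s, so T = P/ω = 81.1×745.7 / 91.94 = 657.8 N·m.
J = πd⁴/32 = π(0.0275)⁴/32 = 5.615×10^-8 m⁴.
θ = T·L/(G·J) = 657.8 × 1.02 / (75.6×10⁹ × 5.615×10^-8) = 0.1581 rad.

0.158 rad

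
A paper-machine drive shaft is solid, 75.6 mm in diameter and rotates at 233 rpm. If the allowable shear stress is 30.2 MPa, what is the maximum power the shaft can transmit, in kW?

J = πd⁴/32 = π(0.0756)⁴/32 = 3.207×10^-6 m⁴.
T_max = τ_allow·J/r = 3.02×10^7 × 3.207×10^-6 / 0.0378 = 2562 N·m.
ω = 2π·233/60 = 24.40 rad/s, so P_max = T_max·ω = 6.252×10^4 W.

62.5 kW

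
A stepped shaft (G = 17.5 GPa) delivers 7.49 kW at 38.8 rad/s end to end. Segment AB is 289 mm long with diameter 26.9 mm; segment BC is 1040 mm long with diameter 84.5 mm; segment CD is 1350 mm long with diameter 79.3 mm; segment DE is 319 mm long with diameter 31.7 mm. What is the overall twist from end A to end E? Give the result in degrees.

5.94°

ω = 38.8 rad/s, so T = P/ω = 7.49×10³ / 38.80 = 193.0 N·m.
J_AB = π(0.0269)⁴/32 = 5.14×10^-8 m⁴; J_BC = π(0.0845)⁴/32 = 5.01×10^-6 m⁴; J_CD = π(0.0793)⁴/32 = 3.88×10^-6 m⁴; J_DE = π(0.0317)⁴/32 = 9.91×10^-8 m⁴.
θ = (T/G)·Σ L_i/J_i = (193.0/17.5×10⁹)·(0.289/5.14×10^-8 + 1.04/5.01×10^-6 + 1.35/3.88×10^-6 + 0.319/9.91×10^-8) = 0.1036 rad.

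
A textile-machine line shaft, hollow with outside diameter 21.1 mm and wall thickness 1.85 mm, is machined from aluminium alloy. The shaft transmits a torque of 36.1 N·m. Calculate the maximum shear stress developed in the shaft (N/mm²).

36.4 N/mm²

J = π(d_o⁴ − d_i⁴)/32 = π(0.0211⁴ − 0.0174⁴)/32 = 1.046×10^-8 m⁴.
τ_max = T·r/J = 36.10 × 0.0106 / 1.046×10^-8 = 3.641×10^7 Pa.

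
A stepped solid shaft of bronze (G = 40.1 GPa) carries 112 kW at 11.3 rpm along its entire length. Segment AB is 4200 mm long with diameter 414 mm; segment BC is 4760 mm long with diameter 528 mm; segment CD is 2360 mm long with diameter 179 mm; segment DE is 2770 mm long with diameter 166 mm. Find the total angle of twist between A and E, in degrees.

ω = 2π·11.3/60 = 1.183 rad/s, so T = P/ω = 112×10³ / 1.183 = 94650 N·m.
J_AB = π(0.414)⁴/32 = 2.88×10^-3 m⁴; J_BC = π(0.528)⁴/32 = 7.63×10^-3 m⁴; J_CD = π(0.179)⁴/32 = 1.01×10^-4 m⁴; J_DE = π(0.166)⁴/32 = 7.45×10^-5 m⁴.
θ = (T/G)·Σ L_i/J_i = (94650/40.1×10⁹)·(4.20/2.88×10^-3 + 4.76/7.63×10^-3 + 2.36/1.01×10^-4 + 2.77/7.45×10^-5) = 0.1479 rad.

8.47°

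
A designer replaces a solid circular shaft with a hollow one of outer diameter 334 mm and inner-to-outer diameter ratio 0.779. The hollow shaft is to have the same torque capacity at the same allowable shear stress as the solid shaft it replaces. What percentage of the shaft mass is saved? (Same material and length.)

46.6 %

Equal τ_max and T ⇒ the solid shaft needs d_s³ = d_o³(1−k⁴), so d_s = 334·(1−0.779⁴)^(1/3) = 286.6 mm.
Area ratio A_h/A_s = d_o²(1−k²)/d_s² = (1−k²)/(1−k⁴)^(2/3) = 0.5340.
Mass saving = 1 − 0.5340 = 46.6 %.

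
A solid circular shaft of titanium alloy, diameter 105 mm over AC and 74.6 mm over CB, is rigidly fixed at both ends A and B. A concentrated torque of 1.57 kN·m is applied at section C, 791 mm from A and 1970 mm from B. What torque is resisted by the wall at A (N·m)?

1420 N·m

Compatibility: T_A·a/J_AC = T_B·b/J_CB with T_A + T_B = T₀.
J_AC = 1.19×10^-5 m⁴, J_CB = 3.04×10^-6 m⁴, so T_A = T₀·(J_AC/a)/((J_AC/a)+(J_CB/b)) = 1424 N·m, T_B = 145.7 N·m.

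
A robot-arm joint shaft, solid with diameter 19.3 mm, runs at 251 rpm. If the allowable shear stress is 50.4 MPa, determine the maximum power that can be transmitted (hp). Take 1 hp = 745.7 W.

2.51 hp

J = πd⁴/32 = π(0.0193)⁴/32 = 1.362×10^-8 m⁴.
T_max = τ_allow·J/r = 5.04×10^7 × 1.362×10^-8 / 0.00965 = 71.14 N·m.
ω = 2π·251/60 = 26.28 rad/s, so P_max = T_max·ω = 1870 W.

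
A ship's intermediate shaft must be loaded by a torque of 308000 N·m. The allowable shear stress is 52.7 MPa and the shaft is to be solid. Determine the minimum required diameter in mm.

For a solid shaft τ_max = 16T/(πd³), so d = (16T/(π τ_allow))^(1/3) = (16·308000/(π·5.27×10^7))^(1/3) = 0.3099 m.

310 mm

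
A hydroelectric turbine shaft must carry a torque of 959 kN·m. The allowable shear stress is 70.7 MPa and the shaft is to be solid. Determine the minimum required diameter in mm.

For a solid shaft τ_max = 16T/(πd³), so d = (16T/(π τ_allow))^(1/3) = (16·959000/(π·7.07×10^7))^(1/3) = 0.4103 m.

410 mm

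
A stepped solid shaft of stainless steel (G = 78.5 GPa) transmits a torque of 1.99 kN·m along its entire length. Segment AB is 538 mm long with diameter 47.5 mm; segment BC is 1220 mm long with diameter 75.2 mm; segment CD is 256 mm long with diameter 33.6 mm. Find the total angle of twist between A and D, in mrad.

89.0 mrad

J_AB = π(0.0475)⁴/32 = 5.00×10^-7 m⁴; J_BC = π(0.0752)⁴/32 = 3.14×10^-6 m⁴; J_CD = π(0.0336)⁴/32 = 1.25×10^-7 m⁴.
θ = (T/G)·Σ L_i/J_i = (1990/78.5×10⁹)·(0.538/5.00×10^-7 + 1.22/3.14×10^-6 + 0.256/1.25×10^-7) = 0.08900 rad.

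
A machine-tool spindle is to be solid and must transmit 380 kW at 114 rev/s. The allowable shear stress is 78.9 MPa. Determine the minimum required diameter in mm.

32.5 mm

ω = 2π·114 = 716.3 rad/s, so T = P/ω = 380×10³ / 716.3 = 530.5 N·m.
For a solid shaft τ_max = 16T/(πd³), so d = (16T/(π τ_allow))^(1/3) = (16·530.5/(π·7.89×10^7))^(1/3) = 0.03247 m.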